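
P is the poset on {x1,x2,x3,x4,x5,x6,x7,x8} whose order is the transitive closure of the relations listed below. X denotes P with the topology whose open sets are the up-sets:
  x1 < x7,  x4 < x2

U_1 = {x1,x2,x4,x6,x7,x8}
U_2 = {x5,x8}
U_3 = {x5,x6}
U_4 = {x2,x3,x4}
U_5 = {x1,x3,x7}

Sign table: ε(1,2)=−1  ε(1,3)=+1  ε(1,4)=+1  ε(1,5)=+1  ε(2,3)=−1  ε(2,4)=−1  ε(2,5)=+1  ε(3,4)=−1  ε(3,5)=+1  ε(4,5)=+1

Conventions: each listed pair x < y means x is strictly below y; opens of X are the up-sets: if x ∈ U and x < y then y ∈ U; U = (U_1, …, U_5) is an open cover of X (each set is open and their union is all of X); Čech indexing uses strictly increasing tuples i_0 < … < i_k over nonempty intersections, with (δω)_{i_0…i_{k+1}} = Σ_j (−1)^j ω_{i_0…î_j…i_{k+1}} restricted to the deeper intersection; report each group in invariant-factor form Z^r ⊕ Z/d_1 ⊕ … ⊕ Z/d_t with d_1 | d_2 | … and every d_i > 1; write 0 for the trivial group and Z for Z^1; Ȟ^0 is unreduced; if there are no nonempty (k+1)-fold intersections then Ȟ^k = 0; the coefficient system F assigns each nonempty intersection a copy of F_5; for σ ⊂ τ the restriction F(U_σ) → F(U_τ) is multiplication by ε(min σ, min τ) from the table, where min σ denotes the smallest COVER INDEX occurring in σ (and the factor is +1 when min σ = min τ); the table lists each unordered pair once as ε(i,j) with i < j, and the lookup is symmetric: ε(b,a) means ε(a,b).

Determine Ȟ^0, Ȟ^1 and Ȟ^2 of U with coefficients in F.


Ȟ^0(U;F) ≅ Z/5,  Ȟ^1(U;F) ≅ Z/5 ⊕ Z/5,  Ȟ^2(U;F) ≅ 0

intersection data:
  U12={x8} U13={x6} U14={x2,x4} U15={x1,x7} U23={x5} U45={x3}
C dims 5,6; δ0: rk_F5 4
Ȟ^0 = (5 − 4) − 0 = 1, so Ȟ^0 ≅ Z/5
Ȟ^1 = (6 − 0) − 4 = 2, so Ȟ^1 ≅ Z/5 ⊕ Z/5
Ȟ^2 = (0 − 0) − 0 = 0, so Ȟ^2 ≅ 0


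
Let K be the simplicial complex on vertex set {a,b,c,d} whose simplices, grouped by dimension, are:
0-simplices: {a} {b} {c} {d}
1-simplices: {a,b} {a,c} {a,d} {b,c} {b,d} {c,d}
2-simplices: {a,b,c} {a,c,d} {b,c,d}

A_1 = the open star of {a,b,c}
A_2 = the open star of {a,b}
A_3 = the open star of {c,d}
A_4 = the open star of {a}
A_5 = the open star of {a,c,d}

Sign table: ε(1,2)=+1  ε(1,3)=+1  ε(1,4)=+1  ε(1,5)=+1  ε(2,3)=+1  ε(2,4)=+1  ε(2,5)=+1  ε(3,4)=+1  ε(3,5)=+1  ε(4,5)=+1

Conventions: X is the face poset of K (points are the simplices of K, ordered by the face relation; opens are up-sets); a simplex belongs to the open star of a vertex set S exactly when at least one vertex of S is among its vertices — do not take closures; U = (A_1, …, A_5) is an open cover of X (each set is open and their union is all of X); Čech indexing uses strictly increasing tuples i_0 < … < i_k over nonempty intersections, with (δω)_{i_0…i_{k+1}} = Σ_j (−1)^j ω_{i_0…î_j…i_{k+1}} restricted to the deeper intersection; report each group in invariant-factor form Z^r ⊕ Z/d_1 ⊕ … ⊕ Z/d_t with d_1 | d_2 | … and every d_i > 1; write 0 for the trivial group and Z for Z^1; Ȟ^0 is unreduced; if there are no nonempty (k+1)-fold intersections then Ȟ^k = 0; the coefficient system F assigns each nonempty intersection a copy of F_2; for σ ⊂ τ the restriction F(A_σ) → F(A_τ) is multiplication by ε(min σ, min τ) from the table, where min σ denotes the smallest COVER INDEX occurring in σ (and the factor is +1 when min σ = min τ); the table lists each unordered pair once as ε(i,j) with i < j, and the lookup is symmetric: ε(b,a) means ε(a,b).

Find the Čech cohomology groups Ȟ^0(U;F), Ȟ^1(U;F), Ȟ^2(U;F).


cover nerve:
  A1={{a},{b},{c},{a,b},{a,c},{a,d},{b,c},{b,d},{c,d},{a,b,c},{a,c,d},{b,c,d}} A2={{a},{b},{a,b},{a,c},{a,d},{b,c},{b,d},{a,b,c},{a,c,d},{b,c,d}} A3={{c},{d},{a,c},{a,d},{b,c},{b,d},{c,d},{a,b,c},{a,c,d},{b,c,d}} A4={{a},{a,b},{a,c},{a,d},{a,b,c},{a,c,d}} A5={{a},{c},{d},{a,b},{a,c},{a,d},{b,c},{b,d},{c,d},{a,b,c},{a,c,d},{b,c,d}}
  A12={{a},{b},{a,b},{a,c},{a,d},{b,c},{b,d},{a,b,c},{a,c,d},{b,c,d}} A13={{c},{a,c},{a,d},{b,c},{b,d},{c,d},{a,b,c},{a,c,d},{b,c,d}} A14={{a},{a,b},{a,c},{a,d},{a,b,c},{a,c,d}} A15={{a},{c},{a,b},{a,c},{a,d},{b,c},{b,d},{c,d},{a,b,c},{a,c,d},{b,c,d}} A23={{a,c},{a,d},{b,c},{b,d},{a,b,c},{a,c,d},{b,c,d}} A24={{a},{a,b},{a,c},{a,d},{a,b,c},{a,c,d}} A25={{a},{a,b},{a,c},{a,d},{b,c},{b,d},{a,b,c},{a,c,d},{b,c,d}} A34={{a,c},{a,d},{a,b,c},{a,c,d}} A35={{c},{d},{a,c},{a,d},{b,c},{b,d},{c,d},{a,b,c},{a,c,d},{b,c,d}} A45={{a},{a,b},{a,c},{a,d},{a,b,c},{a,c,d}}
  A123={{a,c},{a,d},{b,c},{b,d},{a,b,c},{a,c,d},{b,c,d}} A124={{a},{a,b},{a,c},{a,d},{a,b,c},{a,c,d}} A125={{a},{a,b},{a,c},{a,d},{b,c},{b,d},{a,b,c},{a,c,d},{b,c,d}} A134={{a,c},{a,d},{a,b,c},{a,c,d}} A135={{c},{a,c},{a,d},{b,c},{b,d},{c,d},{a,b,c},{a,c,d},{b,c,d}} A145={{a},{a,b},{a,c},{a,d},{a,b,c},{a,c,d}} A234={{a,c},{a,d},{a,b,c},{a,c,d}} A235={{a,c},{a,d},{b,c},{b,d},{a,b,c},{a,c,d},{b,c,d}} A245={{a},{a,b},{a,c},{a,d},{a,b,c},{a,c,d}} A345={{a,c},{a,d},{a,b,c},{a,c,d}}
  A1234={{a,c},{a,d},{a,b,c},{a,c,d}} A1235={{a,c},{a,d},{b,c},{b,d},{a,b,c},{a,c,d},{b,c,d}} A1245={{a},{a,b},{a,c},{a,d},{a,b,c},{a,c,d}} A1345={{a,c},{a,d},{a,b,c},{a,c,d}} A2345={{a,c},{a,d},{a,b,c},{a,c,d}}
  A12345={{a,c},{a,d},{a,b,c},{a,c,d}}
C dims 5,10,10,5; δ0: rk_F2 4; δ1: rk_F2 6; δ2: rk_F2 4
Ȟ^0: (5−4)−0=1 ⇒ Z/2
Ȟ^1: (10−6)−4=0 ⇒ 0
Ȟ^2: (10−4)−6=0 ⇒ 0

Ȟ^0 = Z/2,  Ȟ^1 = 0,  Ȟ^2 = 0


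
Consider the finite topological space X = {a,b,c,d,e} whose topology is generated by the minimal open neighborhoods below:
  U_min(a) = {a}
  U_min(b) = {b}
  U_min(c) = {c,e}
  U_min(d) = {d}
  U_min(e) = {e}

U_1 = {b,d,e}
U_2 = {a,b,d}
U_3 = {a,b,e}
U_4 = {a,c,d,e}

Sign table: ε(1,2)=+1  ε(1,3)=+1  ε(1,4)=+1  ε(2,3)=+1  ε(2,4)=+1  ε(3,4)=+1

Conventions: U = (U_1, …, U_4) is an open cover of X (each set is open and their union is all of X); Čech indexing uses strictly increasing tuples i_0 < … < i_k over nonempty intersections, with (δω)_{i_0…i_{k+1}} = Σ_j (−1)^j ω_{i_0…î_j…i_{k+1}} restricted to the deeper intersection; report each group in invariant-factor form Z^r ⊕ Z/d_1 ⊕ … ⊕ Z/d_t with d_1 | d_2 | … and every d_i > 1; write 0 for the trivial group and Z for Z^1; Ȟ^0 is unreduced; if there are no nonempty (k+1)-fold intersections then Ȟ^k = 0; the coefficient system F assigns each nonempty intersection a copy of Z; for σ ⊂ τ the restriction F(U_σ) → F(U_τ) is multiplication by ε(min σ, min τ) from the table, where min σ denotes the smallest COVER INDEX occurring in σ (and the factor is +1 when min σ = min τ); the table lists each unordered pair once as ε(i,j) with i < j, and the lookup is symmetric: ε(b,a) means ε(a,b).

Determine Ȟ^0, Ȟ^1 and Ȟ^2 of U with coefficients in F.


Ȟ^0 ≅ Z; Ȟ^1 ≅ 0; Ȟ^2 ≅ Z

nonempty intersections:
  U12={b,d} U13={b,e} U14={d,e} U23={a,b} U24={a,d} U34={a,e}
  U123={b} U124={d} U134={e} U234={a}
C dims 4,6,4; δ0: rk 3, SNF 1^3; δ1: rk 3, SNF 1^3
Ȟ^0: (4−3)−0=1 ⇒ Z
Ȟ^1: (6−3)−3=0 ⇒ 0
Ȟ^2: (4−0)−3=1 ⇒ Z


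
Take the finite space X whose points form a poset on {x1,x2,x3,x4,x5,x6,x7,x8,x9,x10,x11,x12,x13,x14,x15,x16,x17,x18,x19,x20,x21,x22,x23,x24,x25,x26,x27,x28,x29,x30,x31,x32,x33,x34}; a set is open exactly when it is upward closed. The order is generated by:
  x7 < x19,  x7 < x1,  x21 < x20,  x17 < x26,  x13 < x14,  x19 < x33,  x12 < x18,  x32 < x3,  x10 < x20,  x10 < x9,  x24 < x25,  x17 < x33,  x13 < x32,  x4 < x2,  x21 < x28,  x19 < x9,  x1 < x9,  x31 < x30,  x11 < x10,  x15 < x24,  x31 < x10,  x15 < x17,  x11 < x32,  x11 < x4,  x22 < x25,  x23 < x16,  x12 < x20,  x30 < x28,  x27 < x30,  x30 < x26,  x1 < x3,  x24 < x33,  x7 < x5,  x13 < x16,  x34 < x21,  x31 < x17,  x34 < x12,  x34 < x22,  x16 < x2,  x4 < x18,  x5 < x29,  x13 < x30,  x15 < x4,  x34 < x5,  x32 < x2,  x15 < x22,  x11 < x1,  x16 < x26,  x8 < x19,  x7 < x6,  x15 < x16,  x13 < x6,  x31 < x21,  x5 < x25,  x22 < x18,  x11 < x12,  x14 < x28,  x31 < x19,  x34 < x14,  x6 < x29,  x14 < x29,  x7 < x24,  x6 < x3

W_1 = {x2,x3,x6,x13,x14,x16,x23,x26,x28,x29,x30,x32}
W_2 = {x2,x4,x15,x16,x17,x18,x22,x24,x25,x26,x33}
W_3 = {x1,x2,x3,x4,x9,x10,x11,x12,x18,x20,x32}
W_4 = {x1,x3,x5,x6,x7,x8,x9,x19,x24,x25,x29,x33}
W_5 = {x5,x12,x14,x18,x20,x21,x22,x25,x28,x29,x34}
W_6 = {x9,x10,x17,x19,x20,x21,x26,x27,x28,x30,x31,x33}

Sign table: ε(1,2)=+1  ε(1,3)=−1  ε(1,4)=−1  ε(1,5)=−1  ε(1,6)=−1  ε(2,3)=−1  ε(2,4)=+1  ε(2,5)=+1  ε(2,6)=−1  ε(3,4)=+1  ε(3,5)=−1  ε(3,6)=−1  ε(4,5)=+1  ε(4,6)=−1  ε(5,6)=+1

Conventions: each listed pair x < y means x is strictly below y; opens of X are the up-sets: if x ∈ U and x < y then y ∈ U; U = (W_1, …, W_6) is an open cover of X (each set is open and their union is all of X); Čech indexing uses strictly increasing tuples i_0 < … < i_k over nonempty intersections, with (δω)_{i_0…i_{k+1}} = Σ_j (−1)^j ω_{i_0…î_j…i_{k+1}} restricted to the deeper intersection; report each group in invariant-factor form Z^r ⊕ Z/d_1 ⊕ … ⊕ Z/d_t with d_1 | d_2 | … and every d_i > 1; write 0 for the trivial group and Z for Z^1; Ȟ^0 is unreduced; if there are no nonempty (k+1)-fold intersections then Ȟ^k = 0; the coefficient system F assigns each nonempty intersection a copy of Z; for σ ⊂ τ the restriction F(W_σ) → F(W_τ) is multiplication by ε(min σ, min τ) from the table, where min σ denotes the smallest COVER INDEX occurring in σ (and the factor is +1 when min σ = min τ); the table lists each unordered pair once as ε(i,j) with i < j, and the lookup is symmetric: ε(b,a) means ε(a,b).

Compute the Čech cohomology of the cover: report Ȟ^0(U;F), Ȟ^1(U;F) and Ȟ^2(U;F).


Ȟ^0 ≅ 0, Ȟ^1 ≅ Z/2, Ȟ^2 ≅ Z

intersection data:
  W12={x2,x16,x26} W13={x2,x3,x32} W14={x3,x6,x29} W15={x14,x28,x29} W16={x26,x28,x30} W23={x2,x4,x18} W24={x24,x25,x33} W25={x18,x22,x25} W26={x17,x26,x33} W34={x1,x3,x9} W35={x12,x18,x20} W36={x9,x10,x20} W45={x5,x25,x29} W46={x9,x19,x33} W56={x20,x21,x28}
  W123={x2} W126={x26} W134={x3} W145={x29} W156={x28} W235={x18} W245={x25} W246={x33} W346={x9} W356={x20}
C dims 6,15,10; δ0: rk 6, SNF 1^5·2; δ1: rk 9, SNF 1^9
Ȟ^0 = (6 − 6) − 0 = 0, so Ȟ^0 ≅ 0
Ȟ^1 = (15 − 9) − 6 = 0 plus torsion [2], so Ȟ^1 ≅ Z/2
Ȟ^2 = (10 − 0) − 9 = 1, so Ȟ^2 ≅ Z


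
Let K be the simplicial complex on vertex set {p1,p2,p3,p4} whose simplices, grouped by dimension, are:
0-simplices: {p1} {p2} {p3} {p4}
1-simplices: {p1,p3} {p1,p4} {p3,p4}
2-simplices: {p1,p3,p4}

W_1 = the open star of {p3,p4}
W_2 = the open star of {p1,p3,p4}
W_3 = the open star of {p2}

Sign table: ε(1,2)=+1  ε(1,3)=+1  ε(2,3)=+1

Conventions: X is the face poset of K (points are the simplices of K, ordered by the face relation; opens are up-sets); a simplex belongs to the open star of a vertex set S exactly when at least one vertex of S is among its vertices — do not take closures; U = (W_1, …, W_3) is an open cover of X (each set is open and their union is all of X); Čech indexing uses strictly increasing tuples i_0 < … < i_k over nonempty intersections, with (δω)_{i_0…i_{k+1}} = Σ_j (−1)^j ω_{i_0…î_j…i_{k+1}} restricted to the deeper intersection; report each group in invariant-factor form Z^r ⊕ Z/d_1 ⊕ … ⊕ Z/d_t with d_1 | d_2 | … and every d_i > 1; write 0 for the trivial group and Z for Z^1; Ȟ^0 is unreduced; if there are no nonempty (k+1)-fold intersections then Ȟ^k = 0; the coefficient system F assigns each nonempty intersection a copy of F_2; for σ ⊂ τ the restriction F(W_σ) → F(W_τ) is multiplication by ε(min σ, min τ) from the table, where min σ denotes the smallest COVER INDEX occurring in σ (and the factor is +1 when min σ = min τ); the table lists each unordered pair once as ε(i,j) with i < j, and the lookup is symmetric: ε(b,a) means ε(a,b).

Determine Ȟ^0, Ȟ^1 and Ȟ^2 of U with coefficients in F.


intersection data:
  W1={{p3},{p4},{p1,p3},{p1,p4},{p3,p4},{p1,p3,p4}} W2={{p1},{p3},{p4},{p1,p3},{p1,p4},{p3,p4},{p1,p3,p4}} W3={{p2}}
  W12={{p3},{p4},{p1,p3},{p1,p4},{p3,p4},{p1,p3,p4}}
C dims 3,1; δ0: rk_F2 1
Ȟ^0 = (3 − 1) − 0 = 2, so Ȟ^0 ≅ Z/2 ⊕ Z/2
Ȟ^1 = (1 − 0) − 1 = 0, so Ȟ^1 ≅ 0
Ȟ^2 = (0 − 0) − 0 = 0, so Ȟ^2 ≅ 0

Ȟ^0 = Z/2 ⊕ Z/2, Ȟ^1 = 0 and Ȟ^2 = 0


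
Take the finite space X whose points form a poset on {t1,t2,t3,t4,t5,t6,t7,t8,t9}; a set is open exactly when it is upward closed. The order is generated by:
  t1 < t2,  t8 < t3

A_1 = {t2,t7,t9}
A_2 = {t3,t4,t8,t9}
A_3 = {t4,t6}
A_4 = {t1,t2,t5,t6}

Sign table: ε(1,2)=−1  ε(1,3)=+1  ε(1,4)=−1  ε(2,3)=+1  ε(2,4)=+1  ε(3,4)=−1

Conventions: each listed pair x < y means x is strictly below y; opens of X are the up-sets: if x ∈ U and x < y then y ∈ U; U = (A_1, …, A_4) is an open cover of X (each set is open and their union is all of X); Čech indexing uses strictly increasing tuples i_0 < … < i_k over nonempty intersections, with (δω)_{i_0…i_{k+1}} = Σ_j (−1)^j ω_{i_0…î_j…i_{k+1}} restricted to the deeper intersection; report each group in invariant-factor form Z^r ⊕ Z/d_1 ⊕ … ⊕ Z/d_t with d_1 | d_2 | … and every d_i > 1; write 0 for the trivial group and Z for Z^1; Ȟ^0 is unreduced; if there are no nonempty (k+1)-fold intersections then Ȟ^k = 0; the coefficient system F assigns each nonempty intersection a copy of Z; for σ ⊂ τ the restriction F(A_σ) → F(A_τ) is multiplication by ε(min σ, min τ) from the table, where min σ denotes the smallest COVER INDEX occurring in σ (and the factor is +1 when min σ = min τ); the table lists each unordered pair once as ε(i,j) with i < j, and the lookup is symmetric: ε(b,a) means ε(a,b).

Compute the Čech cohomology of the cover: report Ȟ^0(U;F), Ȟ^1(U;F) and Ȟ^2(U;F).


nonempty intersections:
  A12={t9} A14={t2} A23={t4} A34={t6}
C dims 4,4; δ0: rk 4, SNF 1^3·2
Ȟ^0: (4−4)−0=0 ⇒ 0
Ȟ^1: (4−0)−4=0 plus torsion [2] ⇒ Z/2
Ȟ^2: (0−0)−0=0 ⇒ 0

Ȟ^0 = 0, Ȟ^1 = Z/2 and Ȟ^2 = 0


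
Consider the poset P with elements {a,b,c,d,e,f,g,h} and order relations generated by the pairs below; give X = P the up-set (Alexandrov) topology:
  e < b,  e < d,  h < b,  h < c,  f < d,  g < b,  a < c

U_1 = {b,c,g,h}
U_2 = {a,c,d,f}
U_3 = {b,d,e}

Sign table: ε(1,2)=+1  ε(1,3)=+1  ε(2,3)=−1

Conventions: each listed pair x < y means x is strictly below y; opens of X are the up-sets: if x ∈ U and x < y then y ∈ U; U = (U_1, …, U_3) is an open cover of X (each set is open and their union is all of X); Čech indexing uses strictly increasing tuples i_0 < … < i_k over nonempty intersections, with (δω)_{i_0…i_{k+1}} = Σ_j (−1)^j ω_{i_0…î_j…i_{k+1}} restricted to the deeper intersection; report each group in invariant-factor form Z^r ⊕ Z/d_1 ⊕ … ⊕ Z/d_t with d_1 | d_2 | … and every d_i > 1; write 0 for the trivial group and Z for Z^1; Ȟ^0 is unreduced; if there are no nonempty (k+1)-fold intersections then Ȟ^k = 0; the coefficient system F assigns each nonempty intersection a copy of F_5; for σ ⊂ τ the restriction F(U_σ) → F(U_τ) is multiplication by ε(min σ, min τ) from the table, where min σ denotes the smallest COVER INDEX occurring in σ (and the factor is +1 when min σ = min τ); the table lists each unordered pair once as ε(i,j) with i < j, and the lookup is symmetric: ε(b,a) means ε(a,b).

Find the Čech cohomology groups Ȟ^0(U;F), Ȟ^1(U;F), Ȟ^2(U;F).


Ȟ^0 ≅ 0,  Ȟ^1 ≅ 0,  Ȟ^2 ≅ 0

nonempty intersections:
  U12={c} U13={b} U23={d}
C dims 3,3; δ0: rk_F5 3
Ȟ^0: (3−3)−0=0 ⇒ 0
Ȟ^1: (3−0)−3=0 ⇒ 0
Ȟ^2: (0−0)−0=0 ⇒ 0


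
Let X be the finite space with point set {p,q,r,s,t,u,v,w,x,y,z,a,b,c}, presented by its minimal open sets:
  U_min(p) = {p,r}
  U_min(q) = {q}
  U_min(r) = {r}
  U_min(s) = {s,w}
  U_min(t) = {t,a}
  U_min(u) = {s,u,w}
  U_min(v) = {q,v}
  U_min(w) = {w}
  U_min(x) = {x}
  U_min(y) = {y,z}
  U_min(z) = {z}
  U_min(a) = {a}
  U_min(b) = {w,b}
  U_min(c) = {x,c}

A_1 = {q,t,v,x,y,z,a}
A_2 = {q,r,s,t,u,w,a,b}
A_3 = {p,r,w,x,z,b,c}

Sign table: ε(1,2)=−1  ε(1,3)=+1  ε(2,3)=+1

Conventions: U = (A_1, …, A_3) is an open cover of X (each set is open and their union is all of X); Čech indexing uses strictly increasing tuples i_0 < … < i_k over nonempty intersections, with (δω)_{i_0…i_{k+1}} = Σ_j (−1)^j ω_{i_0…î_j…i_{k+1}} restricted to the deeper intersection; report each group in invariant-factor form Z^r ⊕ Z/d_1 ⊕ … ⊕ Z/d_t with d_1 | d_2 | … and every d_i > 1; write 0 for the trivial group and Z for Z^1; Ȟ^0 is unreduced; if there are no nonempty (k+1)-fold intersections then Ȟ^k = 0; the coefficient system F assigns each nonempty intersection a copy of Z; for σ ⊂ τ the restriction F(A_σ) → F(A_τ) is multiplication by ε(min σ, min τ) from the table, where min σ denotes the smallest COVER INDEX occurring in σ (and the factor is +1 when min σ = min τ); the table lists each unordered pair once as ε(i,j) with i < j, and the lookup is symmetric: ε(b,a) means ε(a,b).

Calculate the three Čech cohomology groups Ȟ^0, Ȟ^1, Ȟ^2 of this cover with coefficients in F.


nonempty intersections:
  A12={q,t,a} A13={x,z} A23={r,w,b}
C dims 3,3; δ0: rk 3, SNF 1^2·2
Ȟ^0: (3−3)−0=0 ⇒ 0
Ȟ^1: (3−0)−3=0 plus torsion [2] ⇒ Z/2
Ȟ^2: (0−0)−0=0 ⇒ 0

Ȟ^0 = 0; Ȟ^1 = Z/2; Ȟ^2 = 0


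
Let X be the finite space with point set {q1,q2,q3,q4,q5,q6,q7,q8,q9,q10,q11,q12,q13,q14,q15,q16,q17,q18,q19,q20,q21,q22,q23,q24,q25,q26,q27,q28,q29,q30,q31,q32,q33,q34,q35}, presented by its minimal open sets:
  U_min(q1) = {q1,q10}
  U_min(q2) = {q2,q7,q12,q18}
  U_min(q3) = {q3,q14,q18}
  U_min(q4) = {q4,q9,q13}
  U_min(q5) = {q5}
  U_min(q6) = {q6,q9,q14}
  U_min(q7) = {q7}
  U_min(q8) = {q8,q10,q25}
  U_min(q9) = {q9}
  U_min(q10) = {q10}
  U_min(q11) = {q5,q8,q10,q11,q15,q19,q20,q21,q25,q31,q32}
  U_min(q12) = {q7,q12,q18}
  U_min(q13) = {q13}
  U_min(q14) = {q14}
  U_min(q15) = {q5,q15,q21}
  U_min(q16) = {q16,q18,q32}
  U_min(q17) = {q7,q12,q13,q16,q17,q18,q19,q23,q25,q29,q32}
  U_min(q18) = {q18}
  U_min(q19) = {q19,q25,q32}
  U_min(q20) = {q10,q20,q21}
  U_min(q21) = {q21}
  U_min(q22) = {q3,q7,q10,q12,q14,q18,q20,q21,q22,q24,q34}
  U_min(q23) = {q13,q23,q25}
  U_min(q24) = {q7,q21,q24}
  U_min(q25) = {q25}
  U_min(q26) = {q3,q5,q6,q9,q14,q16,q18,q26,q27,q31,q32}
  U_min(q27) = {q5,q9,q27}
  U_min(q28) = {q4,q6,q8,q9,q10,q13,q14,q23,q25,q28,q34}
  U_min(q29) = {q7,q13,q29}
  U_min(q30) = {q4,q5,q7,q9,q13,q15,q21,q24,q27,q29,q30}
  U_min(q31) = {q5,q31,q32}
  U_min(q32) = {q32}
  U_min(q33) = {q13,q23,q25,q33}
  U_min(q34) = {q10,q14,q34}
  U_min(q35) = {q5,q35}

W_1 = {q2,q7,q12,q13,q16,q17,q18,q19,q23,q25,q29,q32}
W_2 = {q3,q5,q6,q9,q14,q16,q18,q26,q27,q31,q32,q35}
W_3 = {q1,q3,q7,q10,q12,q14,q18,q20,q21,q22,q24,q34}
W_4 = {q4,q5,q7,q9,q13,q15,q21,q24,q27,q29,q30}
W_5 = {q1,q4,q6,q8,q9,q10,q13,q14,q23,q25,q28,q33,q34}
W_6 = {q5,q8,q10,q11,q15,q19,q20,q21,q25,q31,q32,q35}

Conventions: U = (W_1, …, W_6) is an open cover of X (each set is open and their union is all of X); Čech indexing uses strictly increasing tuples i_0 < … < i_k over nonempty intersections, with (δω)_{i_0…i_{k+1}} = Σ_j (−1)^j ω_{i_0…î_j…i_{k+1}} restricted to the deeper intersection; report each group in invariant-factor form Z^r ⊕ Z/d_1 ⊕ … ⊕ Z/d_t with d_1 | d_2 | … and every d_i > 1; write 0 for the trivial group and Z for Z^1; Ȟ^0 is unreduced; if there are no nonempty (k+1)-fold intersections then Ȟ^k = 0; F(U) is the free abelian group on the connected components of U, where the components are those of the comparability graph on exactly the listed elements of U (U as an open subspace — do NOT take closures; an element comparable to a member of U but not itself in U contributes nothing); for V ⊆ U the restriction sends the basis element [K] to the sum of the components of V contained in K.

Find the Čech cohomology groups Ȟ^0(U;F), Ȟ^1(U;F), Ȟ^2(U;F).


cover nerve:
  W12={q16,q18,q32} W13={q7,q12,q18} W14={q7,q13,q29} W15={q13,q23,q25} W16={q19,q25,q32} W23={q3,q14,q18} W24={q5,q9,q27} W25={q6,q9,q14} W26={q5,q31,q32,q35} W34={q7,q21,q24} W35={q1,q10,q14,q34} W36={q10,q20,q21} W45={q4,q9,q13} W46={q5,q15,q21} W56={q8,q10,q25}
  W123={q18} W126={q32} W134={q7} W145={q13} W156={q25} W235={q14} W245={q9} W246={q5} W346={q21} W356={q10}
components per intersection:
  W1: {q2,q7,q12,q13,q16,q17,q18,q19,q23,q25,q29,q32}
  W2: {q3,q5,q6,q9,q14,q16,q18,q26,q27,q31,q32,q35}
  W3: {q1,q3,q7,q10,q12,q14,q18,q20,q21,q22,q24,q34}
  W4: {q4,q5,q7,q9,q13,q15,q21,q24,q27,q29,q30}
  W5: {q1,q4,q6,q8,q9,q10,q13,q14,q23,q25,q28,q33,q34}
  W6: {q5,q8,q10,q11,q15,q19,q20,q21,q25,q31,q32,q35}
  W12: {q16,q18,q32}
  W13: {q7,q12,q18}
  W14: {q7,q13,q29}
  W15: {q13,q23,q25}
  W16: {q19,q25,q32}
  W23: {q3,q14,q18}
  W24: {q5,q9,q27}
  W25: {q6,q9,q14}
  W26: {q5,q31,q32,q35}
  W34: {q7,q21,q24}
  W35: {q1,q10,q14,q34}
  W36: {q10,q20,q21}
  W45: {q4,q9,q13}
  W46: {q5,q15,q21}
  W56: {q8,q10,q25}
  W123: {q18}
  W126: {q32}
  W134: {q7}
  W145: {q13}
  W156: {q25}
  W235: {q14}
  W245: {q9}
  W246: {q5}
  W346: {q21}
  W356: {q10}
C dims 6,15,10; δ0: rk 5, SNF 1^5; δ1: rk 10, SNF 1^9·2
Ȟ^0: (6−5)−0=1 ⇒ Z
Ȟ^1: (15−10)−5=0 ⇒ 0
Ȟ^2: (10−0)−10=0 plus torsion [2] ⇒ Z/2

Ȟ^0 ≅ Z,  Ȟ^1 ≅ 0,  Ȟ^2 ≅ Z/2


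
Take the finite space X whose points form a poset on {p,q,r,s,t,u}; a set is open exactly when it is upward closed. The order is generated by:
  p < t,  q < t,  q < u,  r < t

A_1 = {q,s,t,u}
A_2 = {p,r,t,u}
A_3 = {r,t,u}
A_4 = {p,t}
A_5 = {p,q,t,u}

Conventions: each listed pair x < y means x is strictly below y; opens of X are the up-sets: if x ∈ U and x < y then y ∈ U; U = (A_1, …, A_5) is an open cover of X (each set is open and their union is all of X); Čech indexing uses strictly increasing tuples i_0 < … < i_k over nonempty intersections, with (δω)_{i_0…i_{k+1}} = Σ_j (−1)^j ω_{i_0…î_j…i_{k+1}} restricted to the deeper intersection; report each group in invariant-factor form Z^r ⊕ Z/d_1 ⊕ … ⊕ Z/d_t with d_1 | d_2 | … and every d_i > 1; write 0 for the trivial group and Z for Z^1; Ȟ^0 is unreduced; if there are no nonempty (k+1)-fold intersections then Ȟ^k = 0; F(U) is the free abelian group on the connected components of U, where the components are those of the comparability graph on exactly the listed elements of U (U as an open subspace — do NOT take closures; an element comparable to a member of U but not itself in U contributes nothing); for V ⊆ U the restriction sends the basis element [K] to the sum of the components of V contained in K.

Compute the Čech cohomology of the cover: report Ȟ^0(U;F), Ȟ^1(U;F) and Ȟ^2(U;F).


Ȟ^0(U;F) ≅ Z^2,  Ȟ^1(U;F) ≅ 0,  Ȟ^2(U;F) ≅ 0

nerve simplices:
  A12={t,u} A13={t,u} A14={t} A15={q,t,u} A23={r,t,u} A24={p,t} A25={p,t,u} A34={t} A35={t,u} A45={p,t}
  A123={t,u} A124={t} A125={t,u} A134={t} A135={t,u} A145={t} A234={t} A235={t,u} A245={p,t} A345={t}
  A1234={t} A1235={t,u} A1245={t} A1345={t} A2345={t}
  A12345={t}
components per intersection:
  A1: {q,t,u} {s}
  A2: {p,r,t} {u}
  A3: {r,t} {u}
  A4: {p,t}
  A5: {p,q,t,u}
  A12: {t} {u}
  A13: {t} {u}
  A14: {t}
  A15: {q,t,u}
  A23: {r,t} {u}
  A24: {p,t}
  A25: {p,t} {u}
  A34: {t}
  A35: {t} {u}
  A45: {p,t}
  A123: {t} {u}
  A124: {t}
  A125: {t} {u}
  A134: {t}
  A135: {t} {u}
  A145: {t}
  A234: {t}
  A235: {t} {u}
  A245: {p,t}
  A345: {t}
  A1234: {t}
  A1235: {t} {u}
  A1245: {t}
  A1345: {t}
  A2345: {t}
  A12345: {t}
C dims 8,15,14,6; δ0: rk 6, SNF 1^6; δ1: rk 9, SNF 1^9; δ2: rk 5, SNF 1^5
degree 0: 8−6−0 = 2 → Ȟ^0 ≅ Z^2
degree 1: 15−9−6 = 0 → Ȟ^1 ≅ 0
degree 2: 14−5−9 = 0 → Ȟ^2 ≅ 0


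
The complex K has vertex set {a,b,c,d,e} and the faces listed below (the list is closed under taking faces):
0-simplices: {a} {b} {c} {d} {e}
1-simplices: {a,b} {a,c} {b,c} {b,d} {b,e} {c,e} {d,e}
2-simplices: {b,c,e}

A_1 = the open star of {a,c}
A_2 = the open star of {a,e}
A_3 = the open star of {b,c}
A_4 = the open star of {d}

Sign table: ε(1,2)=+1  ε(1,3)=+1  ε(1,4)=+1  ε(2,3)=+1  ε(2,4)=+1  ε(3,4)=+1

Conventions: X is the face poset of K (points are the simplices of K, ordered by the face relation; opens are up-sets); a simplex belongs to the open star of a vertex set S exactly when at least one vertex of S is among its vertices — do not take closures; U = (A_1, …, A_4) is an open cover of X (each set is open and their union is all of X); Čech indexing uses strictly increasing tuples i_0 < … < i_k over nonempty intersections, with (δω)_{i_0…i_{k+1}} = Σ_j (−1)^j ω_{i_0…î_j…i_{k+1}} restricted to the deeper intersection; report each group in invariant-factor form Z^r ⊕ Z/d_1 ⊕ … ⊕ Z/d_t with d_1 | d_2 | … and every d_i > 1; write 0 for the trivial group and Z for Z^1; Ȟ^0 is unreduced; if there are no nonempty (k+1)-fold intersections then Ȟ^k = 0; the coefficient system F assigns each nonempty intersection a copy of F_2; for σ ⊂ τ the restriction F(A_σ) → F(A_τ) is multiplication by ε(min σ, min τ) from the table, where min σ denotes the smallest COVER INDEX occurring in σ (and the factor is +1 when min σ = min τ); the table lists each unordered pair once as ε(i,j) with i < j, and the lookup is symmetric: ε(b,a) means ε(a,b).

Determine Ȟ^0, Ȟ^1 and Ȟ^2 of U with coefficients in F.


nonempty intersections:
  A1={{a},{c},{a,b},{a,c},{b,c},{c,e},{b,c,e}} A2={{a},{e},{a,b},{a,c},{b,e},{c,e},{d,e},{b,c,e}} A3={{b},{c},{a,b},{a,c},{b,c},{b,d},{b,e},{c,e},{b,c,e}} A4={{d},{b,d},{d,e}}
  A12={{a},{a,b},{a,c},{c,e},{b,c,e}} A13={{c},{a,b},{a,c},{b,c},{c,e},{b,c,e}} A23={{a,b},{a,c},{b,e},{c,e},{b,c,e}} A24={{d,e}} A34={{b,d}}
  A123={{a,b},{a,c},{c,e},{b,c,e}}
C dims 4,5,1; δ0: rk_F2 3; δ1: rk_F2 1
Ȟ^0: (4−3)−0=1 ⇒ Z/2
Ȟ^1: (5−1)−3=1 ⇒ Z/2
Ȟ^2: (1−0)−1=0 ⇒ 0

Ȟ^0 ≅ Z/2; Ȟ^1 ≅ Z/2; Ȟ^2 ≅ 0


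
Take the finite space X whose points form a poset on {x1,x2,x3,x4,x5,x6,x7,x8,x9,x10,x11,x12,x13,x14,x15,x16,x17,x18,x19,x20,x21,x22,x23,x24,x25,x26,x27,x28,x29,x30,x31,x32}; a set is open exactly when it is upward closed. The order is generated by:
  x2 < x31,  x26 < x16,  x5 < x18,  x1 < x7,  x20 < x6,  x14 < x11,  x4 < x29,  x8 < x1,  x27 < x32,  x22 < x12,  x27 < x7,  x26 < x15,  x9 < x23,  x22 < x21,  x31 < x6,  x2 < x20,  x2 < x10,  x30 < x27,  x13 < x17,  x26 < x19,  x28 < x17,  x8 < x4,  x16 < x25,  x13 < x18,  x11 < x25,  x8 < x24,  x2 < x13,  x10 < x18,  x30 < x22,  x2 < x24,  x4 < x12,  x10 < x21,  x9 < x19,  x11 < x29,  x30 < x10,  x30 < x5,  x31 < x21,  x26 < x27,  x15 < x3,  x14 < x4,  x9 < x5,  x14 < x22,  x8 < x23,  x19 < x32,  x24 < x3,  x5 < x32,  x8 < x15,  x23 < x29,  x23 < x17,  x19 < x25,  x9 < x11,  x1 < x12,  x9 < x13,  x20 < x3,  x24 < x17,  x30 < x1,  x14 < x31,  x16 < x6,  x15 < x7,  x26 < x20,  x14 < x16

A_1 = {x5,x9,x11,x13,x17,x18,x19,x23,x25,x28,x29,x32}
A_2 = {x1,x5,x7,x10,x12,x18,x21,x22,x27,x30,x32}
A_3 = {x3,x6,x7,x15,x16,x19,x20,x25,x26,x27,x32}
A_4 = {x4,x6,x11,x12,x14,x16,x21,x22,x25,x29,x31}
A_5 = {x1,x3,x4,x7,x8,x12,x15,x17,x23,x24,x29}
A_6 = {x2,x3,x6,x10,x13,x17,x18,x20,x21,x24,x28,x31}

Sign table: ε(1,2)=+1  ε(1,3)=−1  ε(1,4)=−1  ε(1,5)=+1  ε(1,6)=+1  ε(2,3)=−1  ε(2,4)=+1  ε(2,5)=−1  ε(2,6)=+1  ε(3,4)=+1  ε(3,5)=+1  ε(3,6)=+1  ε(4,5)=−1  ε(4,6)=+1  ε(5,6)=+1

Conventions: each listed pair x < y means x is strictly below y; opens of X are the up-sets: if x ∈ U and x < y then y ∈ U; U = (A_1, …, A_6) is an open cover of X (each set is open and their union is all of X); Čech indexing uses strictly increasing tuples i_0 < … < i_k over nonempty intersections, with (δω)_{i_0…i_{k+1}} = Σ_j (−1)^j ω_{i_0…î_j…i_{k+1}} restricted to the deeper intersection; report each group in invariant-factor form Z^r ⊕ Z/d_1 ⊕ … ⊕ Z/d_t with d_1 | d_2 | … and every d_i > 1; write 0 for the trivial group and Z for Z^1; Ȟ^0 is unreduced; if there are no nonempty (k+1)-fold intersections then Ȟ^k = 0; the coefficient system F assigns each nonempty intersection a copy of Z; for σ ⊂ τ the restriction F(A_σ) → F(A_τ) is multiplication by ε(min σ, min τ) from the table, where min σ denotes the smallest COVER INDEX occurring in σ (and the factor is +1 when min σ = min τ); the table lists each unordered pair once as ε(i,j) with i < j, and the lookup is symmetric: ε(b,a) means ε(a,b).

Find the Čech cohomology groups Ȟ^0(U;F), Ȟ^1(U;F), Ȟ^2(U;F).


nonempty intersections:
  A12={x5,x18,x32} A13={x19,x25,x32} A14={x11,x25,x29} A15={x17,x23,x29} A16={x13,x17,x18,x28} A23={x7,x27,x32} A24={x12,x21,x22} A25={x1,x7,x12} A26={x10,x18,x21} A34={x6,x16,x25} A35={x3,x7,x15} A36={x3,x6,x20} A45={x4,x12,x29} A46={x6,x21,x31} A56={x3,x17,x24}
  A123={x32} A126={x18} A134={x25} A145={x29} A156={x17} A235={x7} A245={x12} A246={x21} A346={x6} A356={x3}
C dims 6,15,10; δ0: rk 6, SNF 1^5·2; δ1: rk 9, SNF 1^9
Ȟ^0: (6−6)−0=0 ⇒ 0
Ȟ^1: (15−9)−6=0 plus torsion [2] ⇒ Z/2
Ȟ^2: (10−0)−9=1 ⇒ Z

Ȟ^0 = 0; Ȟ^1 = Z/2; Ȟ^2 = Z


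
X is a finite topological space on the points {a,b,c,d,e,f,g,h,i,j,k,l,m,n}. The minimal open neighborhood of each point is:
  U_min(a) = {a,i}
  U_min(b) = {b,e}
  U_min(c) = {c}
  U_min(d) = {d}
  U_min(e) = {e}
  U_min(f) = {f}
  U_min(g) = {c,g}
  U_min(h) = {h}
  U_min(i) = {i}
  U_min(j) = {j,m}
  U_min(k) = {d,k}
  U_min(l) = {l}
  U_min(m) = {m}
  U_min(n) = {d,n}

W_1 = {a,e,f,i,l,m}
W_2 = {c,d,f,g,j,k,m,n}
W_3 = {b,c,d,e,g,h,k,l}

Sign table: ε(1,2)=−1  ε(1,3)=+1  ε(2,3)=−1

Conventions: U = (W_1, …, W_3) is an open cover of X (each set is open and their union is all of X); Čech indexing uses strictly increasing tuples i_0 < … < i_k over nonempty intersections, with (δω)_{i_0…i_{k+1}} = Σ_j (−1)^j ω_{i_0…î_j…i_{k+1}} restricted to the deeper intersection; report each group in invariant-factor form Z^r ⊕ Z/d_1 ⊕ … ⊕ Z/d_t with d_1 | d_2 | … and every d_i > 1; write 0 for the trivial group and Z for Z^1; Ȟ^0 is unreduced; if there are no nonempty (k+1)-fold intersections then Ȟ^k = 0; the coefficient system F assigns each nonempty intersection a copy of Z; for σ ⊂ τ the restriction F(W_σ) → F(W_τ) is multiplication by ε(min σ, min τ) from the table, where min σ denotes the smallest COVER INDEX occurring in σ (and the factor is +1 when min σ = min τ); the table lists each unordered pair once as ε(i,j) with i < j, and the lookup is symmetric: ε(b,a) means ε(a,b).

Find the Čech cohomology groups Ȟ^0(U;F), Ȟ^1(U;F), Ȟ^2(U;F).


Ȟ^0 = Z,  Ȟ^1 = Z,  Ȟ^2 = 0

nerve of the cover:
  W12={f,m} W13={e,l} W23={c,d,g,k}
C dims 3,3; δ0: rk 2, SNF 1^2
Ȟ^0 = (3 − 2) − 0 = 1, so Ȟ^0 ≅ Z
Ȟ^1 = (3 − 0) − 2 = 1, so Ȟ^1 ≅ Z
Ȟ^2 = (0 − 0) − 0 = 0, so Ȟ^2 ≅ 0


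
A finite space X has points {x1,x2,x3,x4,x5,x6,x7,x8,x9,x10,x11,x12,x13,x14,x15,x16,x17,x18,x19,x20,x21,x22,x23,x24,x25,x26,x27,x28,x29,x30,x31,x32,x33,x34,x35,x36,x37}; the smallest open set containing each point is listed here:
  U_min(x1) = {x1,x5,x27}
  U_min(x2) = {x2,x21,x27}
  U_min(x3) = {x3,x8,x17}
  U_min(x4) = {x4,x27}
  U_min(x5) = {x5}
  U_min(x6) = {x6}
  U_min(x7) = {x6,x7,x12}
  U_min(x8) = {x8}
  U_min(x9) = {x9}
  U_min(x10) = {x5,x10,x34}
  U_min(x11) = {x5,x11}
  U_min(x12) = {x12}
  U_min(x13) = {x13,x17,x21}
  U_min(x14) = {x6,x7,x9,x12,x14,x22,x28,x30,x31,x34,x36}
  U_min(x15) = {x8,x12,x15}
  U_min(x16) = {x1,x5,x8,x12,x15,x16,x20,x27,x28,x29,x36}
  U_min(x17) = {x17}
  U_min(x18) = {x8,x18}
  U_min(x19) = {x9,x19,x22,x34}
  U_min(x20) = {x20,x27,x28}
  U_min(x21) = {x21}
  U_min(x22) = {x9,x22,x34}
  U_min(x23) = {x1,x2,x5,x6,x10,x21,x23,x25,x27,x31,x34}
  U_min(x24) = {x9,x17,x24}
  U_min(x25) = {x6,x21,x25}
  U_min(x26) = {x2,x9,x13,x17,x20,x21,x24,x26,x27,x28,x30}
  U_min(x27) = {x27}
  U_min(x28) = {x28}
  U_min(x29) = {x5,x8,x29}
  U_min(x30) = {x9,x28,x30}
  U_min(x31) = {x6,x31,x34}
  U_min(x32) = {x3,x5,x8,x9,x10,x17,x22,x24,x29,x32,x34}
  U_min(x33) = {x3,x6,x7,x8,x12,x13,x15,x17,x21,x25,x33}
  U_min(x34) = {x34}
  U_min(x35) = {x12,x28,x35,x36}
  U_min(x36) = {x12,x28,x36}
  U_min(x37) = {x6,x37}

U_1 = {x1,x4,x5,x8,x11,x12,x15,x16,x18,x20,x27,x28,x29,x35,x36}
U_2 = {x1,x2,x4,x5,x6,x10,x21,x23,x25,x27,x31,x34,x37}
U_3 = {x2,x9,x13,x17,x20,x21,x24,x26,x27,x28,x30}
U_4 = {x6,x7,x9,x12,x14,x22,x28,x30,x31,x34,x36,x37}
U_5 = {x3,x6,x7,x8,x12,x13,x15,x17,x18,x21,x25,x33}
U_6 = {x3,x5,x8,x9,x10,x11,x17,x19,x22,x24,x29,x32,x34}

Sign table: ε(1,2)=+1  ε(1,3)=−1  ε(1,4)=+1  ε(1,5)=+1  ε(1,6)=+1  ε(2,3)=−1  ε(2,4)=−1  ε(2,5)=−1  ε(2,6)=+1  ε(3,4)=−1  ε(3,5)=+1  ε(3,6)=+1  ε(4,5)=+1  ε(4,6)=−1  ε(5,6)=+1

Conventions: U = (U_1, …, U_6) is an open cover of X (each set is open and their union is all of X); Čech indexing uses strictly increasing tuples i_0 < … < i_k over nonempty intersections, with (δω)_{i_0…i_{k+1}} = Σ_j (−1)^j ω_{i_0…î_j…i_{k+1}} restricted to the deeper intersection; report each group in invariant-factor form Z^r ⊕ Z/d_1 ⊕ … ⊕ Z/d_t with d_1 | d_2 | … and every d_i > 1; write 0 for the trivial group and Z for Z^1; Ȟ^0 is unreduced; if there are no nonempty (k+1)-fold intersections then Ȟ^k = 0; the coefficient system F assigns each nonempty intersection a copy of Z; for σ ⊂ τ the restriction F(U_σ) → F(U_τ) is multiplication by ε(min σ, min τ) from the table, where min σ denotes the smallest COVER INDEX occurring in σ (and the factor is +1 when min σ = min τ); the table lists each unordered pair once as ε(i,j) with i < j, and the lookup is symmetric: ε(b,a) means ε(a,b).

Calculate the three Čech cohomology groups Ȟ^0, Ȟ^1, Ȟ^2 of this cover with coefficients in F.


Ȟ^0 = 0; Ȟ^1 = Z/2; Ȟ^2 = Z

nonempty overlaps:
  U12={x1,x4,x5,x27} U13={x20,x27,x28} U14={x12,x28,x36} U15={x8,x12,x15,x18} U16={x5,x8,x11,x29} U23={x2,x21,x27} U24={x6,x31,x34,x37} U25={x6,x21,x25} U26={x5,x10,x34} U34={x9,x28,x30} U35={x13,x17,x21} U36={x9,x17,x24} U45={x6,x7,x12} U46={x9,x22,x34} U56={x3,x8,x17}
  U123={x27} U126={x5} U134={x28} U145={x12} U156={x8} U235={x21} U245={x6} U246={x34} U346={x9} U356={x17}
C dims 6,15,10; δ0: rk 6, SNF 1^5·2; δ1: rk 9, SNF 1^9
degree 0: 6−6−0 = 0 → Ȟ^0 ≅ 0
degree 1: 15−9−6 = 0 plus torsion [2] → Ȟ^1 ≅ Z/2
degree 2: 10−0−9 = 1 → Ȟ^2 ≅ Z


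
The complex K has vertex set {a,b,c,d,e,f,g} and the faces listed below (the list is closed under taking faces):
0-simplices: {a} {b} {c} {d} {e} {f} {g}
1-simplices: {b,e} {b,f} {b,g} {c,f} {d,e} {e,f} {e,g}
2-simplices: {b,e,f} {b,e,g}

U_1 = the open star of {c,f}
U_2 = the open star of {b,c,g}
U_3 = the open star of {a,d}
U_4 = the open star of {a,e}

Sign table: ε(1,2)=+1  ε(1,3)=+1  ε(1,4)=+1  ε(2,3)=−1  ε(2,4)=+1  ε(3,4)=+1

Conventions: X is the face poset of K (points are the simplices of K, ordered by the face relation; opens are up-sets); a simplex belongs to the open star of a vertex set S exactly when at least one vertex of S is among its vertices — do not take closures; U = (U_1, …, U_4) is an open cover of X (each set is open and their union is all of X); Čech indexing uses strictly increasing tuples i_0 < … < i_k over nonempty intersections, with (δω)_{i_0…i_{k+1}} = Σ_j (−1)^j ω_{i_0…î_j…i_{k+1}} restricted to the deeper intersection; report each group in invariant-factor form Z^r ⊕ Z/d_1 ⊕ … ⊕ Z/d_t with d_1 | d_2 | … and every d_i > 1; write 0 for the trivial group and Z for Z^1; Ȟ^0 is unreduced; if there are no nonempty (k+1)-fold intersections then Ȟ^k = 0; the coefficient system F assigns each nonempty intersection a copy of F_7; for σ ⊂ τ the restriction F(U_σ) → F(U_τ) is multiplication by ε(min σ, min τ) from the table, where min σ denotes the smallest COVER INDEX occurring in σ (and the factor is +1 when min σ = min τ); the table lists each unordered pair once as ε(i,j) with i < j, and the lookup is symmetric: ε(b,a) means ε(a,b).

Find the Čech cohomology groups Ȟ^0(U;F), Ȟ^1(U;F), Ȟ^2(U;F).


intersection data:
  U1={{c},{f},{b,f},{c,f},{e,f},{b,e,f}} U2={{b},{c},{g},{b,e},{b,f},{b,g},{c,f},{e,g},{b,e,f},{b,e,g}} U3={{a},{d},{d,e}} U4={{a},{e},{b,e},{d,e},{e,f},{e,g},{b,e,f},{b,e,g}}
  U12={{c},{b,f},{c,f},{b,e,f}} U14={{e,f},{b,e,f}} U24={{b,e},{e,g},{b,e,f},{b,e,g}} U34={{a},{d,e}}
  U124={{b,e,f}}
C dims 4,4,1; δ0: rk_F7 3; δ1: rk_F7 1
Ȟ^0 = (4 − 3) − 0 = 1, so Ȟ^0 ≅ Z/7
Ȟ^1 = (4 − 1) − 3 = 0, so Ȟ^1 ≅ 0
Ȟ^2 = (1 − 0) − 1 = 0, so Ȟ^2 ≅ 0

Ȟ^0(U;F) ≅ Z/7, Ȟ^1(U;F) ≅ 0, Ȟ^2(U;F) ≅ 0


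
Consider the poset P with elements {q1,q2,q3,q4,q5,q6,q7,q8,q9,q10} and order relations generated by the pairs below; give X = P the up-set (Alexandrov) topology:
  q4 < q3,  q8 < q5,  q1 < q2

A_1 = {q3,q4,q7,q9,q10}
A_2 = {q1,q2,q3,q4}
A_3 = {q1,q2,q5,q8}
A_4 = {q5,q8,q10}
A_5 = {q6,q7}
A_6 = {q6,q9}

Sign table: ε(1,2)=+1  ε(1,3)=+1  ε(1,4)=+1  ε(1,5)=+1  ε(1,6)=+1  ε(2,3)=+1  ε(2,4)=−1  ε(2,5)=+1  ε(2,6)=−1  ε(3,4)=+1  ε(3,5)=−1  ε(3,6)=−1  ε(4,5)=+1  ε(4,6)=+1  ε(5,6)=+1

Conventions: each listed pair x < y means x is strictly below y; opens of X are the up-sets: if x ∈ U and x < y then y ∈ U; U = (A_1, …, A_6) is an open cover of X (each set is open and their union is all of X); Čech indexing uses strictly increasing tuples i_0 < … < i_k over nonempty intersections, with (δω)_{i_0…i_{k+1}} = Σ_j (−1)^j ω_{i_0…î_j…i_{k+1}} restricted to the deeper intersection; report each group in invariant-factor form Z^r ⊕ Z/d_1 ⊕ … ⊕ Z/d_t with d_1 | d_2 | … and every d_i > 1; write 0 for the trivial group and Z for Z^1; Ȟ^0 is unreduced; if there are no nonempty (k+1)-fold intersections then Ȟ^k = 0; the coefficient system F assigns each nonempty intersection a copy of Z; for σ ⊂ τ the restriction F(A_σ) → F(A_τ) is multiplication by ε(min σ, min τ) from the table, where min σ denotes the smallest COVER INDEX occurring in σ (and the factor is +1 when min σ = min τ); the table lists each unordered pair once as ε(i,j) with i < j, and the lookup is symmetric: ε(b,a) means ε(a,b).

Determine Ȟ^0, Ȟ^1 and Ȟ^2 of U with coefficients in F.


Ȟ^0 ≅ Z, Ȟ^1 ≅ Z^2 and Ȟ^2 ≅ 0

intersection data:
  A12={q3,q4} A14={q10} A15={q7} A16={q9} A23={q1,q2} A34={q5,q8} A56={q6}
C dims 6,7; δ0: rk 5, SNF 1^5
Ȟ^0 = (6 − 5) − 0 = 1, so Ȟ^0 ≅ Z
Ȟ^1 = (7 − 0) − 5 = 2, so Ȟ^1 ≅ Z^2
Ȟ^2 = (0 − 0) − 0 = 0, so Ȟ^2 ≅ 0


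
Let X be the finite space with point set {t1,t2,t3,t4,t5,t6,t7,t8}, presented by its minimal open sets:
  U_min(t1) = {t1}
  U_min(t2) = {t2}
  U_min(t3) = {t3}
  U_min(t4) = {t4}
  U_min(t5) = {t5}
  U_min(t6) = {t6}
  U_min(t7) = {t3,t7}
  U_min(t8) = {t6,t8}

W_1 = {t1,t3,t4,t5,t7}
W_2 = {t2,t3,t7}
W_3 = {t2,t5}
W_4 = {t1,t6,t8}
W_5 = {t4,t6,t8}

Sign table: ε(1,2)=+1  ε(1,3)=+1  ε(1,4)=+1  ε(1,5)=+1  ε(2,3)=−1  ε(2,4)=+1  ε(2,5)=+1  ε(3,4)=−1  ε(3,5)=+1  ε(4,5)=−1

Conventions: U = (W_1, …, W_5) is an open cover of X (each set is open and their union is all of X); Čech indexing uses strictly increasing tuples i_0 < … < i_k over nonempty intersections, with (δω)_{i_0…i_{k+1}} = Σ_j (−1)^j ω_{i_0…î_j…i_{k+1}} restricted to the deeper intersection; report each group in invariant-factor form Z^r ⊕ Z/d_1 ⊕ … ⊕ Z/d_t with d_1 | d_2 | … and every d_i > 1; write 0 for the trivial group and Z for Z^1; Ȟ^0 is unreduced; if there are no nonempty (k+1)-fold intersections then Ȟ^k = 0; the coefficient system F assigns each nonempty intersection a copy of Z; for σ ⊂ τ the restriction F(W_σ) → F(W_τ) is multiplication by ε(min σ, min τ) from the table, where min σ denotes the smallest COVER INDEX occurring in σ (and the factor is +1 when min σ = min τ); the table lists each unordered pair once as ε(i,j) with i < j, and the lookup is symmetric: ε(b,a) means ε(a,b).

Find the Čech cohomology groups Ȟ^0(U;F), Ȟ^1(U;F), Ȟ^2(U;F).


cover nerve:
  W12={t3,t7} W13={t5} W14={t1} W15={t4} W23={t2} W45={t6,t8}
C dims 5,6; δ0: rk 5, SNF 1^4·2
Ȟ^0: (5−5)−0=0 ⇒ 0
Ȟ^1: (6−0)−5=1 plus torsion [2] ⇒ Z ⊕ Z/2
Ȟ^2: (0−0)−0=0 ⇒ 0

Ȟ^0 = 0; Ȟ^1 = Z ⊕ Z/2; Ȟ^2 = 0


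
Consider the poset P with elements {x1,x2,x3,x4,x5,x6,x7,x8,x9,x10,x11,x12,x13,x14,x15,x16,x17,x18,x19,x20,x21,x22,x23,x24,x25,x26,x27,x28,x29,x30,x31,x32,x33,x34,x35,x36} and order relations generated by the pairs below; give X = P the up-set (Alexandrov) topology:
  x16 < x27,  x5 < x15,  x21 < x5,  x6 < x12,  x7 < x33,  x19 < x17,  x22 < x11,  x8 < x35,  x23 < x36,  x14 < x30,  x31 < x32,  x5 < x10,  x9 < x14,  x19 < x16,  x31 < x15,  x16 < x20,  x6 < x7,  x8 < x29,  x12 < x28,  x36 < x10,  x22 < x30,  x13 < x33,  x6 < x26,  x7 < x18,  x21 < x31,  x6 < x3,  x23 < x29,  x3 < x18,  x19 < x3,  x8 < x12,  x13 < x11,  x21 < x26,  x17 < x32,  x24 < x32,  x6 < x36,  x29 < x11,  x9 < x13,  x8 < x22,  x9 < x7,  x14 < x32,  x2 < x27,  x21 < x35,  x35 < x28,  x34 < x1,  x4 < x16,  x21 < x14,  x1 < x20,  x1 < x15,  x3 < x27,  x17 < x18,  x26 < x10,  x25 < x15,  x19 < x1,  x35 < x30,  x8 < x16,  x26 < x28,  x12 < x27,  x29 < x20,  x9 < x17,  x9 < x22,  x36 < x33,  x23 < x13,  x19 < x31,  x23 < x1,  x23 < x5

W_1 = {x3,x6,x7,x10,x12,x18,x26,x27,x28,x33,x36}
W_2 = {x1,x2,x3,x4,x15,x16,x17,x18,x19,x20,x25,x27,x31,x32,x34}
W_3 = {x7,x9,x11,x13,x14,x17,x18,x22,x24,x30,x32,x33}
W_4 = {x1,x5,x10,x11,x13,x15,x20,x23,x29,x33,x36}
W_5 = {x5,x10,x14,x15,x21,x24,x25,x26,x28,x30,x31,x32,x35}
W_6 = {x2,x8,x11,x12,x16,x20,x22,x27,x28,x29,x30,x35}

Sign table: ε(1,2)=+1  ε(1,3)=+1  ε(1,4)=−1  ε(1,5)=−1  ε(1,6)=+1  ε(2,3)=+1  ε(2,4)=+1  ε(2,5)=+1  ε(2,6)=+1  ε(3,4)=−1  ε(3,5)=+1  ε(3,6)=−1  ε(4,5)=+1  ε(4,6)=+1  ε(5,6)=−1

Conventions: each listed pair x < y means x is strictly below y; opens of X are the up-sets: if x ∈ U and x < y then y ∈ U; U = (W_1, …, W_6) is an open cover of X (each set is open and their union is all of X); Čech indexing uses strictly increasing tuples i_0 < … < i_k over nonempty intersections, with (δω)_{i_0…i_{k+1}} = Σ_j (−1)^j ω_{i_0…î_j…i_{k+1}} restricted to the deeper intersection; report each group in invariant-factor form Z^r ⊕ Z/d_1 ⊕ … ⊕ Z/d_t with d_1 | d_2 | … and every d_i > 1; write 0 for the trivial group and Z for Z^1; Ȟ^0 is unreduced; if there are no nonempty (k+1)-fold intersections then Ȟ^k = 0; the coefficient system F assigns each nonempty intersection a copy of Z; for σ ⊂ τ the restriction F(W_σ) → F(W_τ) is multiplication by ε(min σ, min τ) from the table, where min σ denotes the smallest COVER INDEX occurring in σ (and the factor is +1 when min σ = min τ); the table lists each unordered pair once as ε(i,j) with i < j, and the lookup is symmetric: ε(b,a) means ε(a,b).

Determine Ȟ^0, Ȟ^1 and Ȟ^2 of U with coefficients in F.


Ȟ^0 = 0, Ȟ^1 = Z/2, Ȟ^2 = Z

intersection data:
  W12={x3,x18,x27} W13={x7,x18,x33} W14={x10,x33,x36} W15={x10,x26,x28} W16={x12,x27,x28} W23={x17,x18,x32} W24={x1,x15,x20} W25={x15,x25,x31,x32} W26={x2,x16,x20,x27} W34={x11,x13,x33} W35={x14,x24,x30,x32} W36={x11,x22,x30} W45={x5,x10,x15} W46={x11,x20,x29} W56={x28,x30,x35}
  W123={x18} W126={x27} W134={x33} W145={x10} W156={x28} W235={x32} W245={x15} W246={x20} W346={x11} W356={x30}
C dims 6,15,10; δ0: rk 6, SNF 1^5·2; δ1: rk 9, SNF 1^9
Ȟ^0 = (6 − 6) − 0 = 0, so Ȟ^0 ≅ 0
Ȟ^1 = (15 − 9) − 6 = 0 plus torsion [2], so Ȟ^1 ≅ Z/2
Ȟ^2 = (10 − 0) − 9 = 1, so Ȟ^2 ≅ Z
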